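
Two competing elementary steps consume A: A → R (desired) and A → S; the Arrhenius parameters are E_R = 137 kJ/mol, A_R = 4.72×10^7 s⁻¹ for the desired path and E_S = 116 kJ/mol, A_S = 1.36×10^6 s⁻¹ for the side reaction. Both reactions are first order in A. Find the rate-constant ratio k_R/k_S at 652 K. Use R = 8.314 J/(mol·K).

With equal orders, S_{R/S} = k_R/k_S = (A_R/A_S)·exp[(E_S−E_R)/(RT)].
(E_S−E_R)/(RT) = (116−137)×10³/(8.314×652) = -21000/5421 = -3.874.
k_R/k_S = (4.72×10^7/1.36×10^6)·exp(-3.874) = 34.71 × 0.02077 = 0.721.

0.721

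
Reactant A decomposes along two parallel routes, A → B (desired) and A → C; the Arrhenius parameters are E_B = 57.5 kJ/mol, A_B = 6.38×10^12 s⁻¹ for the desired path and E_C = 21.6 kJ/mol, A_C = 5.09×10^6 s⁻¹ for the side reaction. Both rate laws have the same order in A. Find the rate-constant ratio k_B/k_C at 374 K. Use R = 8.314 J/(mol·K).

Since both paths have the same order in A, the concentration cancels and S_{B/C} = k_B/k_C = (A_B/A_C)·exp[(E_C−E_B)/(RT)].
(E_C−E_B)/(RT) = (21.6−57.5)×10³/(8.314×374) = -35900/3109 = -11.55.
k_B/k_C = (6.38×10^12/5.09×10^6)·exp(-11.55) = 1.253×10^6 × 9.679×10^-6 = 12.1.
Since E_B > E_C, raising the temperature improves selectivity toward B.

12.1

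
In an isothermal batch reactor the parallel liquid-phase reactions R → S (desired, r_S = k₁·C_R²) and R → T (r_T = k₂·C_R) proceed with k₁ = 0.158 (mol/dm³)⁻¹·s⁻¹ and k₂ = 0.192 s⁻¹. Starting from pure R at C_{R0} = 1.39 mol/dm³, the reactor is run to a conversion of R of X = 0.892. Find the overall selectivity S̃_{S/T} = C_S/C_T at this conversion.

C_R = C_{R0}(1−X) = 0.1501 mol/dm³.
Along a PFR/batch, dC_T/dC_R = −r_T/(r_S+r_T) = −k₂/(k₂+k₁·C_R).
Integrating from C_{R0} to C_R: C_T = (0.192/0.158)·ln[(0.192+0.158·1.39)/(0.192+0.158·0.150)] = 1.215·ln(0.4116/0.2157) = 0.7852 mol/dm³.
Then C_S = (C_{R0}−C_R) − C_T = 1.240 − 0.7852 = 0.4547 mol/dm³.
S̃_{S/T} = C_S/C_T = 0.4547/0.7852 = 0.579.

0.579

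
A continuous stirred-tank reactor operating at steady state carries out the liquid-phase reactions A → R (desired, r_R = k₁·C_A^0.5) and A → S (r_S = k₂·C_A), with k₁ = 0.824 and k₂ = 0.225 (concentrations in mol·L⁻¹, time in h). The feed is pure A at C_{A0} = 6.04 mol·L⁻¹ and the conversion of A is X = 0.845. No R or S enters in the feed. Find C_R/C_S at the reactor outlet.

Exit C_A = C_{A0}(1−X) = 6.04×0.155 = 0.9362 mol·L⁻¹.
Rates in a CSTR are evaluated at the outlet concentration: r_R = 0.824×0.9362^0.5 = 0.7973, r_S = 0.225×0.9362 = 0.2106.
Overall selectivity = C_R/C_S = r_Rτ/(r_Sτ) = r_R/r_S = 3.78.

3.78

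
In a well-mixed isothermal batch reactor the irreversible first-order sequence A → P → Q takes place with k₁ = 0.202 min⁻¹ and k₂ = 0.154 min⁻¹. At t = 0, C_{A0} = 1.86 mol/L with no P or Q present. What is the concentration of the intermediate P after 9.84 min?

0.647 mol/L

Solving the coupled first-order balances gives C_P(t) = [k₁/(k₂−k₁)]·C_{A0}·(e^(−k₁t) − e^(−k₂t)).
e^(−k₁t) = e^(−0.202×9.84) = e^(−1.988) = 0.1370; e^(−k₂t) = e^(−1.515) = 0.2197.
C_P = 0.202×1.86/(0.154−0.202) × (0.1370−0.2197) = (-7.827)×(-0.08272) = 0.6475 mol/L.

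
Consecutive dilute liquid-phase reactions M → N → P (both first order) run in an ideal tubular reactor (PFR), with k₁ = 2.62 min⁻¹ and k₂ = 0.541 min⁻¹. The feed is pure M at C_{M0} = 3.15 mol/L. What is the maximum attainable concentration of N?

Evaluating C_N at τ_opt = ln(k₂/k₁)/(k₂−k₁) gives C_{N,max}/C_{M0} = (k₁/k₂)^[k₂/(k₂−k₁)].
= (2.62/0.541)^(0.541/(0.541−2.62)) = (4.843)^(-0.2602) = 0.6633.
C_{N,max} = 0.6633×3.15 = 2.09 mol/L.

2.09 mol/L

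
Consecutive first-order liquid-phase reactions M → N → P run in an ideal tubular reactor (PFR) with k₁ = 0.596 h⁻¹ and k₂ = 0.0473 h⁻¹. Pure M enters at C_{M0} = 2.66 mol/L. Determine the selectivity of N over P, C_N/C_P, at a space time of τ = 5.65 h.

The intermediate concentration in a first-order A→B→C sequence is C_N = k₁C_{M0}(e^(−k₁τ) − e^(−k₂τ))/(k₂−k₁).
e^(−k₁τ) = e^(−0.596×5.65) = e^(−3.367) = 0.03448; e^(−k₂τ) = e^(−0.2672) = 0.7655.
C_N = 0.596×2.66/(0.0473−0.596) × (0.03448−0.7655) = (-2.889)×(-0.7310) = 2.112 mol/L.
C_M = C_{M0}e^(−k₁τ) = 0.09171 mol/L, so C_P = C_{M0}−C_M−C_N = 0.4562 mol/L; C_N/C_P = 4.63.

4.63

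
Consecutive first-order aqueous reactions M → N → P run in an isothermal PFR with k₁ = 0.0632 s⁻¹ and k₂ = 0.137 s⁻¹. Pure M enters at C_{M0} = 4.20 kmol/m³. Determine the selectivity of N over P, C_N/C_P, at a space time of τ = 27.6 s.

0.187

For first-order series with pure M initially, C_N(τ) = k₁C_{M0}/(k₂−k₁)·(e^(−k₁τ) − e^(−k₂τ)).
e^(−k₁τ) = e^(−0.0632×27.6) = e^(−1.744) = 0.1748; e^(−k₂τ) = e^(−3.781) = 0.02280.
C_N = 0.0632×4.20/(0.137−0.0632) × (0.1748−0.02280) = 3.597×0.1520 = 0.5466 kmol/m³.
C_M = C_{M0}e^(−k₁τ) = 0.7340 kmol/m³, so C_P = C_{M0}−C_M−C_N = 2.919 kmol/m³; C_N/C_P = 0.187.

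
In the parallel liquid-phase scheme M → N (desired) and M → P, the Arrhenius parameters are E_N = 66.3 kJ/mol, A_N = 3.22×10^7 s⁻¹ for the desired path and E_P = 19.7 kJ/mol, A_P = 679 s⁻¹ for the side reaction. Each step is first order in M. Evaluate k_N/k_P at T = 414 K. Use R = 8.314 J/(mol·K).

0.0625

k_N/k_P = (A_N/A_P)·exp[−(E_N−E_P)/(RT)] = (A_N/A_P)·exp[(E_P−E_N)/(RT)].
(E_P−E_N)/(RT) = (19.7−66.3)×10³/(8.314×414) = -46600/3442 = -13.54.
k_N/k_P = (3.22×10^7/679)·exp(-13.54) = 47423 × 1.319×10^-6 = 0.0625.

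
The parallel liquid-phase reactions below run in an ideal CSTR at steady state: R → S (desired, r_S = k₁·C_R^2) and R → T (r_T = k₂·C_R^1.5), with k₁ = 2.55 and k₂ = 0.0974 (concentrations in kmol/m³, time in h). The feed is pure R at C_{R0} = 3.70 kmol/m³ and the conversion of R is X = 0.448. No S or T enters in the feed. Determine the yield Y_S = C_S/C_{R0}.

0.436

Exit C_R = C_{R0}(1−X) = 3.70×0.552 = 2.042 kmol/m³.
A CSTR operates uniformly at the exit composition, giving r_S = 10.64 and r_T = 0.2843 (each k·C_R^n at C_R = 2.042).
Fraction of consumed R going to S: r_S/(r_S+r_T) = 0.9740.
C_S = 0.9740·C_{R0}·X = 0.9740×3.70×0.448 = 1.61 kmol/m³; Y_S = C_S/C_{R0} = 0.436.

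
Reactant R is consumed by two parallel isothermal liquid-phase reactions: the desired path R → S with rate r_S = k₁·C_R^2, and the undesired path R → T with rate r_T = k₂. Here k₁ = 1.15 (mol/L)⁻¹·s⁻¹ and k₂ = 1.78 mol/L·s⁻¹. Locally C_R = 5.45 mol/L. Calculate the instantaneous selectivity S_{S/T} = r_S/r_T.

S_{S/T} = r_S/r_T = (k₁·C_R^2)/(k₂) = (k₁/k₂)·C_R^2.
= (1.15×5.450^2) / (1.78) = 34.16/1.780 = 19.2.
Since the desired path is higher order in R, keeping C_R high (PFR or concentrated feed) favours S.

19.2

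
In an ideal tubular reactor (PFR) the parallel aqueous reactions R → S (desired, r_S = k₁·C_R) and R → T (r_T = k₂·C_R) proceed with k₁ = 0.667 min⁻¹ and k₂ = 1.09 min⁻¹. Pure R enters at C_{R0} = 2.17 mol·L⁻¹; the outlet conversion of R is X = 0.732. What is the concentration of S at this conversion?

C_R = C_{R0}(1−X) = 0.5816 mol·L⁻¹.
Both paths are first order in R, so the instantaneous fraction to S is constant: dC_S/d(−C_R) = k₁/(k₁+k₂) = 0.3796.
C_S = 0.3796·(C_{R0}−C_R) = 0.3796×1.588 = 0.603 mol·L⁻¹.

0.603 mol·L⁻¹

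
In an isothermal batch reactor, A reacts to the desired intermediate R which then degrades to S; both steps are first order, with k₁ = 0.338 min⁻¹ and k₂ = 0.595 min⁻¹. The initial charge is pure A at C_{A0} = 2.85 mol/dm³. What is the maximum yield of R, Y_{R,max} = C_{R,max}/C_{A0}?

At the optimum, C_{R,max}/C_{A0} = (k₁/k₂)^[k₂/(k₂−k₁)].
= (0.338/0.595)^(0.595/(0.595−0.338)) = (0.5681)^(2.315) = 0.2700.

0.270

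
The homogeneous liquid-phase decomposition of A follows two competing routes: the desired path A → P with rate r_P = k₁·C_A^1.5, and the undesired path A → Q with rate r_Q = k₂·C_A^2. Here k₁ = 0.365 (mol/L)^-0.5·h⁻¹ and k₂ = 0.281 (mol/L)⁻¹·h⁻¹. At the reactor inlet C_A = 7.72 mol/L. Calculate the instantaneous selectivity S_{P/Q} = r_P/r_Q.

0.467

S_{P/Q} = r_P/r_Q = (k₁·C_A^1.5)/(k₂·C_A^2) = (k₁/k₂)·C_A^-0.5.
= (0.365×7.720^1.5) / (0.281×7.720^2) = 7.829/16.75 = 0.467.
The undesired path is higher order in A, so low C_A (CSTR or dilute feed) favours P.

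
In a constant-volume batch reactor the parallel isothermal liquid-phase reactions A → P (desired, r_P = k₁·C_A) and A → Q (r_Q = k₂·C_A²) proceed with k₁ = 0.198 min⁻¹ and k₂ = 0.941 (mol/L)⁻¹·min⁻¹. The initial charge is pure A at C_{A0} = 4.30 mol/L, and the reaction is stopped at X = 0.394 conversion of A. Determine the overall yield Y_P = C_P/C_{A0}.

0.0230

C_A = C_{A0}(1−X) = 2.606 mol/L.
Along a PFR/batch, dC_P/dC_A = −r_P/(r_P+r_Q) = −k₁/(k₁+k₂·C_A).
Integrating from C_{A0} to C_A: C_P = (0.198/0.941)·ln[(0.198+0.941·4.30)/(0.198+0.941·2.61)] = 0.2104·ln(4.244/2.650) = 0.09910 mol/L.
Y_P = C_P/C_{A0} = 0.09910/4.30 = 0.0230.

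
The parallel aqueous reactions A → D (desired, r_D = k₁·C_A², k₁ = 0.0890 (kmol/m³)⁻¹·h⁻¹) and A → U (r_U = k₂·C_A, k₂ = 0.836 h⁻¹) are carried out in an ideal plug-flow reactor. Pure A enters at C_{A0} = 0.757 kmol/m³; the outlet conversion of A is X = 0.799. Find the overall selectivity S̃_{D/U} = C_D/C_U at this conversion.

C_A = C_{A0}(1−X) = 0.1522 kmol/m³.
Along a PFR/batch, dC_U/dC_A = −r_U/(r_D+r_U) = −k₂/(k₂+k₁·C_A).
Integrating from C_{A0} to C_A: C_U = (0.836/0.0890)·ln[(0.836+0.0890·0.757)/(0.836+0.0890·0.152)] = 9.393·ln(0.9034/0.8495) = 0.5771 kmol/m³.
Then C_D = (C_{A0}−C_A) − C_U = 0.6048 − 0.5771 = 0.02774 kmol/m³.
S̃_{D/U} = C_D/C_U = 0.02774/0.5771 = 0.0481.

0.0481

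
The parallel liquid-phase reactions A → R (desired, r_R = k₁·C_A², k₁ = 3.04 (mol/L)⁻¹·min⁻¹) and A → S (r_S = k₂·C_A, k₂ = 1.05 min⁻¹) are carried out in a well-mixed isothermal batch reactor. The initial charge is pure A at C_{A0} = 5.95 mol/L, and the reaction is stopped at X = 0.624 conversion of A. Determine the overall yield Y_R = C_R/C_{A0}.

C_A = C_{A0}(1−X) = 2.237 mol/L.
Along a PFR/batch, dC_S/dC_A = −r_S/(r_R+r_S) = −k₂/(k₂+k₁·C_A).
Integrating from C_{A0} to C_A: C_S = (1.05/3.04)·ln[(1.05+3.04·5.95)/(1.05+3.04·2.24)] = 0.3454·ln(19.14/7.851) = 0.3078 mol/L.
Then C_R = (C_{A0}−C_A) − C_S = 3.713 − 0.3078 = 3.405 mol/L.
Y_R = C_R/C_{A0} = 3.405/5.95 = 0.572.

0.572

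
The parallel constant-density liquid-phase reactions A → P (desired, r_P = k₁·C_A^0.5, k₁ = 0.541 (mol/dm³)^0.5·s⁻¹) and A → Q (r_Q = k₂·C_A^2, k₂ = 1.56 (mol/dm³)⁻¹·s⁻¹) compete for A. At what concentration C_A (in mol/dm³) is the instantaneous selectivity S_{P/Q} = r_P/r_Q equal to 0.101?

2.28 mol/dm³

S_{P/Q} = (k₁/k₂)·C_A^-1.5 ⇒ C_A = (S·k₂/k₁)^(1/(-1.5)).
= (0.101×1.56/0.541)^(-0.6667) = (0.2912)^(-0.6667) = 2.28 mol/dm³.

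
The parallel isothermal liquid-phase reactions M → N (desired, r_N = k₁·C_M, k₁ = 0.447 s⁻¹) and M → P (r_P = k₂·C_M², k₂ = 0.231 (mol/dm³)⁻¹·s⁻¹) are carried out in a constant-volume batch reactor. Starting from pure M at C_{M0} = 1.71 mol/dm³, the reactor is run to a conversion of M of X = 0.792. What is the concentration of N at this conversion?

0.899 mol/dm³

C_M = C_{M0}(1−X) = 0.3557 mol/dm³.
Along a PFR/batch, dC_N/dC_M = −r_N/(r_N+r_P) = −k₁/(k₁+k₂·C_M).
Integrating from C_{M0} to C_M: C_N = (0.447/0.231)·ln[(0.447+0.231·1.71)/(0.447+0.231·0.356)] = 1.935·ln(0.8420/0.5292) = 0.8988 mol/dm³.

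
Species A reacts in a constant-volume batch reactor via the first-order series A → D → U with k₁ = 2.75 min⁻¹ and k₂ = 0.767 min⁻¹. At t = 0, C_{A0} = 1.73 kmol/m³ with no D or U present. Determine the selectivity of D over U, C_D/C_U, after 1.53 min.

0.708

For first-order series with pure A initially, C_D(t) = k₁C_{A0}/(k₂−k₁)·(e^(−k₁t) − e^(−k₂t)).
e^(−k₁t) = e^(−2.75×1.53) = e^(−4.208) = 0.01488; e^(−k₂t) = e^(−1.174) = 0.3093.
C_D = 2.75×1.73/(0.767−2.75) × (0.01488−0.3093) = (-2.399)×(-0.2944) = 0.7063 kmol/m³.
C_A = C_{A0}e^(−k₁t) = 0.02575 kmol/m³, so C_U = C_{A0}−C_A−C_D = 0.9980 kmol/m³; C_D/C_U = 0.708.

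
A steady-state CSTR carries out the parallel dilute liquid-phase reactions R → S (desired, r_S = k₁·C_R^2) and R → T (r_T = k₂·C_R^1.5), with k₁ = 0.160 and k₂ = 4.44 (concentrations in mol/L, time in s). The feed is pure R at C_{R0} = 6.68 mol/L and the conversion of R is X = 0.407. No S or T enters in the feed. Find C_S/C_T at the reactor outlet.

0.0717

Exit C_R = C_{R0}(1−X) = 6.68×0.593 = 3.961 mol/L.
Rates in a CSTR are evaluated at the outlet concentration: r_S = 0.160×3.961^2 = 2.511, r_T = 4.44×3.961^1.5 = 35.00.
Overall selectivity = C_S/C_T = r_Sτ/(r_Tτ) = r_S/r_T = 0.0717.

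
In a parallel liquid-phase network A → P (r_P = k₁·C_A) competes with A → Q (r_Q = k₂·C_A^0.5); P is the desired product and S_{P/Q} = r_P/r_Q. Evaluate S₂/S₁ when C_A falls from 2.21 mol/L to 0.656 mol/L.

S_{P/Q} = (k₁/k₂)·C_A^0.5, so S₂/S₁ = (C_{A,2}/C_{A,1})^0.5.
= (0.656/2.21)^0.5 = (0.2968)^0.5 = 0.545.
Selectivity toward P falls as C_A falls — high-concentration operation is favoured.

0.545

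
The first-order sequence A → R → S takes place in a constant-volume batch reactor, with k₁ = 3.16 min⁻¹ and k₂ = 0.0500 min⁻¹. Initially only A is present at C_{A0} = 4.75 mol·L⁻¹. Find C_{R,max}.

4.44 mol·L⁻¹

At the optimum, C_{R,max}/C_{A0} = (k₁/k₂)^[k₂/(k₂−k₁)].
= (3.16/0.0500)^(0.0500/(0.0500−3.16)) = (63.20)^(-0.01608) = 0.9355.
C_{R,max} = 0.9355×4.75 = 4.44 mol·L⁻¹.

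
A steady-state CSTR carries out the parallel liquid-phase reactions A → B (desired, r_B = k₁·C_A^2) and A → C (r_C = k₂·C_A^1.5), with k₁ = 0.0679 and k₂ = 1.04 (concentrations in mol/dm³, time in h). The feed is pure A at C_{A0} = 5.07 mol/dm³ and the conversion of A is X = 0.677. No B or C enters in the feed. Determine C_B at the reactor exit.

Exit C_A = C_{A0}(1−X) = 5.07×0.323 = 1.638 mol/dm³.
A CSTR operates uniformly at the exit composition, giving r_B = 0.1821 and r_C = 2.179 (each k·C_A^n at C_A = 1.638).
Fraction of consumed A going to B: r_B/(r_B+r_C) = 0.07711.
C_B = 0.07711·C_{A0}·X = 0.07711×5.07×0.677 = 0.265 mol/dm³.

0.265 mol/dm³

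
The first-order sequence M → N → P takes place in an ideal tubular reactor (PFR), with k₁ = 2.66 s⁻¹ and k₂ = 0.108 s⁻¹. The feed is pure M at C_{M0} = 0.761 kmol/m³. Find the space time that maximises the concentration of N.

Setting dC_N/dτ = 0 gives τ_opt = ln(k₂/k₁)/(k₂−k₁).
= ln(0.108/2.66)/(0.108−2.66) = ln(0.04060)/-2.552 = -3.204/-2.552 = 1.26 s.

1.26 s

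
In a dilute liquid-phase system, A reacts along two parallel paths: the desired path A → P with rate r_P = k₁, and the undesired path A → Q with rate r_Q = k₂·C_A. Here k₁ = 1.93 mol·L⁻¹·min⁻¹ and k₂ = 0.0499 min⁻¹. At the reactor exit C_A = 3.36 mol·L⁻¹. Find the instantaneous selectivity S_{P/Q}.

S_{P/Q} = r_P/r_Q = (k₁)/(k₂·C_A) = (k₁/k₂)·C_A⁻¹.
= (1.93) / (0.0499×3.360) = 1.930/0.1677 = 11.5.

11.5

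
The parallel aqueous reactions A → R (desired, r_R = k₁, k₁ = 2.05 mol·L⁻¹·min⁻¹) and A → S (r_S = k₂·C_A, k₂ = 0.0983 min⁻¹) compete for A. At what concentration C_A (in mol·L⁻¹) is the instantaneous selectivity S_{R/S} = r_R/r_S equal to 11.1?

S_{R/S} = (k₁/k₂)·C_A⁻¹ ⇒ C_A = (S·k₂/k₁)^(-1).
= (11.1×0.0983/2.05)^(-1) = (0.5323)^(-1) = 1.88 mol·L⁻¹.

1.88 mol·L⁻¹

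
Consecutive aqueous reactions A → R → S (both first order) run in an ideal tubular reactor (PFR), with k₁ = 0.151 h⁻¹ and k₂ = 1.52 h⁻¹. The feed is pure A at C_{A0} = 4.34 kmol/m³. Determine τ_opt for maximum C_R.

For first-order series the maximum of C_R occurs at τ_opt = ln(k₂/k₁)/(k₂−k₁).
= ln(1.52/0.151)/(1.52−0.151) = ln(10.07)/1.369 = 2.309/1.369 = 1.69 h.

1.69 h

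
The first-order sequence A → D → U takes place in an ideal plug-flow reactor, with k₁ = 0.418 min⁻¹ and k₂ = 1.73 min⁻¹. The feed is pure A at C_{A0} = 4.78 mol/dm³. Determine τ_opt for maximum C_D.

For first-order series the maximum of C_D occurs at τ_opt = ln(k₂/k₁)/(k₂−k₁).
= ln(1.73/0.418)/(1.73−0.418) = ln(4.139)/1.312 = 1.420/1.312 = 1.08 min.

1.08 min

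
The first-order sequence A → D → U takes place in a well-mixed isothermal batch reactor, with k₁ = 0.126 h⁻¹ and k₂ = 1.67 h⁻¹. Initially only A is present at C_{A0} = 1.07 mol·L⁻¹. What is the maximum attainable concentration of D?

0.0654 mol·L⁻¹

At the optimum, C_{D,max}/C_{A0} = (k₁/k₂)^[k₂/(k₂−k₁)].
= (0.126/1.67)^(1.67/(1.67−0.126)) = (0.07545)^(1.082) = 0.06110.
C_{D,max} = 0.06110×1.07 = 0.0654 mol·L⁻¹.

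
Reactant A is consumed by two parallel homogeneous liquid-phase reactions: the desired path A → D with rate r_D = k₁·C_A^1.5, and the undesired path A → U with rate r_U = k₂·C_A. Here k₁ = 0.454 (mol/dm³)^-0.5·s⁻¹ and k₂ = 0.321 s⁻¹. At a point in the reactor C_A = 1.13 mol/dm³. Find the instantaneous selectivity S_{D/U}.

1.50

S_{D/U} = r_D/r_U = (k₁·C_A^1.5)/(k₂·C_A) = (k₁/k₂)·C_A^0.5.
= (0.454×1.130^1.5) / (0.321×1.130) = 0.5453/0.3627 = 1.50.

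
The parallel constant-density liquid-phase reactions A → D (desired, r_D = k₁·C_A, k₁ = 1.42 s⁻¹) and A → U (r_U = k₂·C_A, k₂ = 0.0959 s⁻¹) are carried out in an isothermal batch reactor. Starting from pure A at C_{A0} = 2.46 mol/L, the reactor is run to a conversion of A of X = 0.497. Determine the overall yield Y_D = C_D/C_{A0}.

C_A = C_{A0}(1−X) = 1.237 mol/L.
Both paths are first order in A, so the instantaneous fraction to D is constant: dC_D/d(−C_A) = k₁/(k₁+k₂) = 0.9367.
C_D = 0.9367·(C_{A0}−C_A) = 0.9367×1.223 = 1.15 mol/L.
Y_D = C_D/C_{A0} = 1.145/2.46 = 0.466.

0.466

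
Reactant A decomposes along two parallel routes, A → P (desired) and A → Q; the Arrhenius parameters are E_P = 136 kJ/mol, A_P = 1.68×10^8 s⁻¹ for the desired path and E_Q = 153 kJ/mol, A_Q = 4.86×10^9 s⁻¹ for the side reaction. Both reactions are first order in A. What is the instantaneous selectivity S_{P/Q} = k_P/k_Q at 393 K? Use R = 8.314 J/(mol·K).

6.28

Since both paths have the same order in A, the concentration cancels and S_{P/Q} = k_P/k_Q = (A_P/A_Q)·exp[(E_Q−E_P)/(RT)].
(E_Q−E_P)/(RT) = (153−136)×10³/(8.314×393) = 17000/3267 = 5.203.
k_P/k_Q = (1.68×10^8/4.86×10^9)·exp(5.203) = 0.03457 × 181.8 = 6.28.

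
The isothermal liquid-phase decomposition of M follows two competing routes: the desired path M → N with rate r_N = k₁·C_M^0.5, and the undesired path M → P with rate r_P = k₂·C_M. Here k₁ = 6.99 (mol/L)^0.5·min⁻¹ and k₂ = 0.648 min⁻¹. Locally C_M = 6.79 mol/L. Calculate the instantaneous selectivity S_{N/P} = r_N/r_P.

4.14

S_{N/P} = r_N/r_P = (k₁·C_M^0.5)/(k₂·C_M) = (k₁/k₂)·C_M^-0.5.
= (6.99×6.790^0.5) / (0.648×6.790) = 18.21/4.400 = 4.14.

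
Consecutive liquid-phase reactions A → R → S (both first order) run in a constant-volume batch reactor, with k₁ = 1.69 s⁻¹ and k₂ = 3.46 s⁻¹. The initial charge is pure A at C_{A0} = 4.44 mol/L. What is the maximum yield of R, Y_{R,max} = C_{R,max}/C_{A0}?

0.246

For a first-order series the maximum intermediate yield is C_{R,max}/C_{A0} = (k₁/k₂)^[k₂/(k₂−k₁)].
= (1.69/3.46)^(3.46/(3.46−1.69)) = (0.4884)^(1.955) = 0.2464.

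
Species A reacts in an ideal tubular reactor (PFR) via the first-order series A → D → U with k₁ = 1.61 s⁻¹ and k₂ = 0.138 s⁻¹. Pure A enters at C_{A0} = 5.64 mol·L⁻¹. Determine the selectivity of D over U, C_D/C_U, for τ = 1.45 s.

6.94

The intermediate concentration in a first-order A→B→C sequence is C_D = k₁C_{A0}(e^(−k₁τ) − e^(−k₂τ))/(k₂−k₁).
e^(−k₁τ) = e^(−1.61×1.45) = e^(−2.335) = 0.09686; e^(−k₂τ) = e^(−0.2001) = 0.8186.
C_D = 1.61×5.64/(0.138−1.61) × (0.09686−0.8186) = (-6.169)×(-0.7218) = 4.453 mol·L⁻¹.
C_A = C_{A0}e^(−k₁τ) = 0.5463 mol·L⁻¹, so C_U = C_{A0}−C_A−C_D = 0.6412 mol·L⁻¹; C_D/C_U = 6.94.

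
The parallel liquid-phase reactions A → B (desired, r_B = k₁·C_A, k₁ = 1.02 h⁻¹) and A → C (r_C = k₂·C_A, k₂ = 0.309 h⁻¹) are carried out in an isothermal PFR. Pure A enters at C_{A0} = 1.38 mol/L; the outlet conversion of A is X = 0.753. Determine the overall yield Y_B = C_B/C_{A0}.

0.578

C_A = C_{A0}(1−X) = 0.3409 mol/L.
Both paths are first order in A, so the instantaneous fraction to B is constant: dC_B/d(−C_A) = k₁/(k₁+k₂) = 0.7675.
C_B = 0.7675·(C_{A0}−C_A) = 0.7675×1.039 = 0.798 mol/L.
Y_B = C_B/C_{A0} = 0.7975/1.38 = 0.578.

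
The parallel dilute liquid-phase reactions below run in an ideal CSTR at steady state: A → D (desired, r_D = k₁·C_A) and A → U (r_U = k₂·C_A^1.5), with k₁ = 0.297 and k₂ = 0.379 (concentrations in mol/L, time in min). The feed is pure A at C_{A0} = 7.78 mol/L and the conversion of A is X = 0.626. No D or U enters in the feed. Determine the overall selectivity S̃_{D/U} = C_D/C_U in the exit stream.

0.459

Exit C_A = C_{A0}(1−X) = 7.78×0.374 = 2.910 mol/L.
Rates in a CSTR are evaluated at the outlet concentration: r_D = 0.297×2.910 = 0.8642, r_U = 0.379×2.910^1.5 = 1.881.
Overall selectivity = C_D/C_U = r_Dτ/(r_Uτ) = r_D/r_U = 0.459.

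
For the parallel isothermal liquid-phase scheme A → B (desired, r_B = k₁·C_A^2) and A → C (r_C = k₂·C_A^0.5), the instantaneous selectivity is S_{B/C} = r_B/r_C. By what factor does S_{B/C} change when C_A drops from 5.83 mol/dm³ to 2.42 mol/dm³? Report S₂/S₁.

0.267

S_{B/C} = (k₁/k₂)·C_A^1.5, so S₂/S₁ = (C_{A,2}/C_{A,1})^1.5.
= (2.42/5.83)^1.5 = (0.4151)^1.5 = 0.267.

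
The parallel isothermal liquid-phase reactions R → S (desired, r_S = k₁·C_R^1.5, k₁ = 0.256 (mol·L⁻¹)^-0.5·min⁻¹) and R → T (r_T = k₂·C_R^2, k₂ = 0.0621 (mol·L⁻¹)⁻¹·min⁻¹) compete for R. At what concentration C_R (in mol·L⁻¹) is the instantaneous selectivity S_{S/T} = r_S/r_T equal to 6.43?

S_{S/T} = (k₁/k₂)·C_R^-0.5 ⇒ C_R = (S·k₂/k₁)^(-2).
= (6.43×0.0621/0.256)^(-2) = (1.560)^(-2) = 0.411 mol·L⁻¹.

0.411 mol·L⁻¹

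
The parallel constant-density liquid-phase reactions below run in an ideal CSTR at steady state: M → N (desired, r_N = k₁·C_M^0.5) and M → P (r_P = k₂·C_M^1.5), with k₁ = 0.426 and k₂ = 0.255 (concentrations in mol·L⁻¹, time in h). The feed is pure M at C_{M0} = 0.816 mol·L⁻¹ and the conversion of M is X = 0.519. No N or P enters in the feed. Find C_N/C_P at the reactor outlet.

Exit C_M = C_{M0}(1−X) = 0.816×0.481 = 0.3925 mol·L⁻¹.
In a CSTR the entire volume is at exit conditions, so r_N = 0.426×0.3925^0.5 = 0.2669 and r_P = 0.255×0.3925^1.5 = 0.06270.
Overall selectivity = C_N/C_P = r_Nτ/(r_Pτ) = r_N/r_P = 4.26.

4.26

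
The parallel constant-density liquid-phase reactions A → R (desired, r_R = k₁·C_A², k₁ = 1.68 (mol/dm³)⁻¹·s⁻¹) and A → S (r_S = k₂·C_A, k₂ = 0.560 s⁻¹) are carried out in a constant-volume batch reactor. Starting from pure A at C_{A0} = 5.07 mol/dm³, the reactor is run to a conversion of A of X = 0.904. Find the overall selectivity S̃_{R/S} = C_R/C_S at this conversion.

6.29

C_A = C_{A0}(1−X) = 0.4867 mol/dm³.
Along a PFR/batch, dC_S/dC_A = −r_S/(r_R+r_S) = −k₂/(k₂+k₁·C_A).
Integrating from C_{A0} to C_A: C_S = (0.560/1.68)·ln[(0.560+1.68·5.07)/(0.560+1.68·0.487)] = 0.3333·ln(9.078/1.378) = 0.6285 mol/dm³.
Then C_R = (C_{A0}−C_A) − C_S = 4.583 − 0.6285 = 3.955 mol/dm³.
S̃_{R/S} = C_R/C_S = 3.955/0.6285 = 6.29.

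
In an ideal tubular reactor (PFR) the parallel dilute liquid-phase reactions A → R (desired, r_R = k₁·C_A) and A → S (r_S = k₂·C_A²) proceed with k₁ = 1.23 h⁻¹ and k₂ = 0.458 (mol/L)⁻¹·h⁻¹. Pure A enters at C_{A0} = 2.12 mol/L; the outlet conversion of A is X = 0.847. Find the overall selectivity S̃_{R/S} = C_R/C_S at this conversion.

2.33

C_A = C_{A0}(1−X) = 0.3244 mol/L.
Along a PFR/batch, dC_R/dC_A = −r_R/(r_R+r_S) = −k₁/(k₁+k₂·C_A).
Integrating from C_{A0} to C_A: C_R = (1.23/0.458)·ln[(1.23+0.458·2.12)/(1.23+0.458·0.324)] = 2.686·ln(2.201/1.379) = 1.256 mol/L.
C_S = (C_{A0}−C_A)−C_R = 0.5392 mol/L; S̃_{R/S} = 1.256/0.5392 = 2.33.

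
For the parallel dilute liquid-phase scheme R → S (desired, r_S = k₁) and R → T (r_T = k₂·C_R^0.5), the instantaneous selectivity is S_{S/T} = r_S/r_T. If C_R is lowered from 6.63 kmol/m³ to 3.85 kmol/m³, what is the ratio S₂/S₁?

1.31

S_{S/T} = (k₁/k₂)·C_R^-0.5, so S₂/S₁ = (C_{R,2}/C_{R,1})^-0.5.
= (3.85/6.63)^(-0.5) = (0.5807)^(-0.5) = 1.31.
Selectivity toward S rises as C_R falls — low-concentration operation is favoured.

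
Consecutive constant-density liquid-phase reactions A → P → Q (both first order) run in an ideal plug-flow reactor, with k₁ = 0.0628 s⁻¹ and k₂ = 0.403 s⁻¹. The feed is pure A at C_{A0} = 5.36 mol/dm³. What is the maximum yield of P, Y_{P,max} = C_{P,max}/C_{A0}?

0.111

Evaluating C_P at τ_opt = ln(k₂/k₁)/(k₂−k₁) gives C_{P,max}/C_{A0} = (k₁/k₂)^[k₂/(k₂−k₁)].
= (0.0628/0.403)^(0.403/(0.403−0.0628)) = (0.1558)^(1.185) = 0.1106.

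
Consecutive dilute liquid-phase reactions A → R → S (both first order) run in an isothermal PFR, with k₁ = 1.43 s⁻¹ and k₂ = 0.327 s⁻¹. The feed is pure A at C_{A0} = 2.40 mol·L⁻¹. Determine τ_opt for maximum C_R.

1.34 s

For first-order series the maximum of C_R occurs at τ_opt = ln(k₂/k₁)/(k₂−k₁).
= ln(0.327/1.43)/(0.327−1.43) = ln(0.2287)/-1.103 = -1.475/-1.103 = 1.34 s.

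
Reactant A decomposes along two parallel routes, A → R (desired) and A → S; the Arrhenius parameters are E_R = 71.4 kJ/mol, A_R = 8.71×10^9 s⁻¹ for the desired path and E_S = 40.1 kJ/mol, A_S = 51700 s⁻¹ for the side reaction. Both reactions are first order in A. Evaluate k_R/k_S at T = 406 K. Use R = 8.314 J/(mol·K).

15.8

Since both paths have the same order in A, the concentration cancels and S_{R/S} = k_R/k_S = (A_R/A_S)·exp[(E_S−E_R)/(RT)].
(E_S−E_R)/(RT) = (40.1−71.4)×10³/(8.314×406) = -31300/3375 = -9.273.
k_R/k_S = (8.71×10^9/51700)·exp(-9.273) = 1.685×10^5 × 9.395×10^-5 = 15.8.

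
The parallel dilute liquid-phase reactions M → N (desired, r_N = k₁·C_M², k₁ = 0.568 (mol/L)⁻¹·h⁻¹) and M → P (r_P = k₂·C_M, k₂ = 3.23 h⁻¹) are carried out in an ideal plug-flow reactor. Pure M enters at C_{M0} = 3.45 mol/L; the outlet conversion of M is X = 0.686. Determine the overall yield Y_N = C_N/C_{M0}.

C_M = C_{M0}(1−X) = 1.083 mol/L.
Along a PFR/batch, dC_P/dC_M = −r_P/(r_N+r_P) = −k₂/(k₂+k₁·C_M).
Integrating from C_{M0} to C_M: C_P = (3.23/0.568)·ln[(3.23+0.568·3.45)/(3.23+0.568·1.08)] = 5.687·ln(5.190/3.845) = 1.705 mol/L.
Then C_N = (C_{M0}−C_M) − C_P = 2.367 − 1.705 = 0.6618 mol/L.
Y_N = C_N/C_{M0} = 0.6618/3.45 = 0.192.

0.192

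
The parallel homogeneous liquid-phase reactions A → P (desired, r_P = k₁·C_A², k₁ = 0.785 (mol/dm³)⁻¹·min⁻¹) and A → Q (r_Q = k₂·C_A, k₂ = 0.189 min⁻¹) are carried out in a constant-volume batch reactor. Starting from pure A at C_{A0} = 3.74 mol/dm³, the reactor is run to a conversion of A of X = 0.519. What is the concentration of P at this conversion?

1.78 mol/dm³

C_A = C_{A0}(1−X) = 1.799 mol/dm³.
Along a PFR/batch, dC_Q/dC_A = −r_Q/(r_P+r_Q) = −k₂/(k₂+k₁·C_A).
Integrating from C_{A0} to C_A: C_Q = (0.189/0.785)·ln[(0.189+0.785·3.74)/(0.189+0.785·1.80)] = 0.2408·ln(3.125/1.601) = 0.1610 mol/dm³.
Then C_P = (C_{A0}−C_A) − C_Q = 1.941 − 0.1610 = 1.780 mol/dm³.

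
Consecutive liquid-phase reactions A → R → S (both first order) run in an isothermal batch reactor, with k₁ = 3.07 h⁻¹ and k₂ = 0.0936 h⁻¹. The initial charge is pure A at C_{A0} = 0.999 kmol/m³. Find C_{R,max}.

At the optimum, C_{R,max}/C_{A0} = (k₁/k₂)^[k₂/(k₂−k₁)].
= (3.07/0.0936)^(0.0936/(0.0936−3.07)) = (32.80)^(-0.03145) = 0.8960.
C_{R,max} = 0.8960×0.999 = 0.895 kmol/m³.

0.895 kmol/m³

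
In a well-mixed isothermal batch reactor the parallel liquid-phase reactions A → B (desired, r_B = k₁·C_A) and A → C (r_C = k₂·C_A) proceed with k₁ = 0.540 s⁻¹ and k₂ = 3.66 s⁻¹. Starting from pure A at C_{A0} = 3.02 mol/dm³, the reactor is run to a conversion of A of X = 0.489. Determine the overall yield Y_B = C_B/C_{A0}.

0.0629

C_A = C_{A0}(1−X) = 1.543 mol/dm³.
Both paths are first order in A, so the instantaneous fraction to B is constant: dC_B/d(−C_A) = k₁/(k₁+k₂) = 0.1286.
C_B = 0.1286·(C_{A0}−C_A) = 0.1286×1.477 = 0.190 mol/dm³.
Y_B = C_B/C_{A0} = 0.1899/3.02 = 0.0629.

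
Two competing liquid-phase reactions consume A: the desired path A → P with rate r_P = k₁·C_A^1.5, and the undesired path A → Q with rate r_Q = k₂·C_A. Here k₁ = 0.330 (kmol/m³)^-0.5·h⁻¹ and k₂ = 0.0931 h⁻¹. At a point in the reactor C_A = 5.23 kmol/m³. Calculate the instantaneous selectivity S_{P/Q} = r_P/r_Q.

S_{P/Q} = r_P/r_Q = (k₁·C_A^1.5)/(k₂·C_A) = (k₁/k₂)·C_A^0.5.
= (0.330×5.230^1.5) / (0.0931×5.230) = 3.947/0.4869 = 8.11.
Since the desired path is higher order in A, keeping C_A high (PFR or concentrated feed) favours P.

8.11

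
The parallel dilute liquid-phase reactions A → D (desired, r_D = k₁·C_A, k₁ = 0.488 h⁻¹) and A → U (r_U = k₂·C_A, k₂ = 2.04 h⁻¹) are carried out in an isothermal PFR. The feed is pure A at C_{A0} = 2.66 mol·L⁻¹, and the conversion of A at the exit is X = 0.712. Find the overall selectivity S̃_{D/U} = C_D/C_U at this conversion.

0.239

C_A = C_{A0}(1−X) = 0.7661 mol·L⁻¹.
Both paths are first order in A, so the instantaneous fraction to D is constant: dC_D/d(−C_A) = k₁/(k₁+k₂) = 0.1930.
C_D = 0.1930·(C_{A0}−C_A) = 0.1930×1.894 = 0.366 mol·L⁻¹.
C_U = (C_{A0}−C_A)−C_D = 1.528 mol·L⁻¹; S̃_{D/U} = 0.3656/1.528 = 0.239.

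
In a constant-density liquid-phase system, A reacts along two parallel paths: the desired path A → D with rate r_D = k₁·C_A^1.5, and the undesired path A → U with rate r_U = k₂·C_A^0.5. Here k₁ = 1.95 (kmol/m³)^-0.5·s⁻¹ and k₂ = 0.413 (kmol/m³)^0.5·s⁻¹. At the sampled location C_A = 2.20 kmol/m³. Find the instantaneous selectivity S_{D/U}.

10.4

S_{D/U} = r_D/r_U = (k₁·C_A^1.5)/(k₂·C_A^0.5) = (k₁/k₂)·C_A.
= (1.95×2.200^1.5) / (0.413×2.200^0.5) = 6.363/0.6126 = 10.4.
Since the desired path is higher order in A, keeping C_A high (PFR or concentrated feed) favours D.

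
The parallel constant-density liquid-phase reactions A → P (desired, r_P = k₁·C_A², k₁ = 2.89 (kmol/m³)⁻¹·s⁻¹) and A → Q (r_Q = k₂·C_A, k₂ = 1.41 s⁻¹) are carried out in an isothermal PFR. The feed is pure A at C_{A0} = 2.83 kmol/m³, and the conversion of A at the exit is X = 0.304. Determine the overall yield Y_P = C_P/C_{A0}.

0.252

C_A = C_{A0}(1−X) = 1.970 kmol/m³.
Along a PFR/batch, dC_Q/dC_A = −r_Q/(r_P+r_Q) = −k₂/(k₂+k₁·C_A).
Integrating from C_{A0} to C_A: C_Q = (1.41/2.89)·ln[(1.41+2.89·2.83)/(1.41+2.89·1.97)] = 0.4879·ln(9.589/7.102) = 0.1464 kmol/m³.
Then C_P = (C_{A0}−C_A) − C_Q = 0.8603 − 0.1464 = 0.7139 kmol/m³.
Y_P = C_P/C_{A0} = 0.7139/2.83 = 0.252.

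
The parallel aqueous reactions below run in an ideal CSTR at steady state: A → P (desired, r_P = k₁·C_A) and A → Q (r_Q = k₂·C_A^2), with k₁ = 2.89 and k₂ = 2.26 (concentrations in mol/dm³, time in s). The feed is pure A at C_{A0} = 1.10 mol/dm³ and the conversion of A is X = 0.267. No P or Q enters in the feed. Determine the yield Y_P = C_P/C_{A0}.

0.164

Exit C_A = C_{A0}(1−X) = 1.10×0.733 = 0.8063 mol/dm³.
Rates in a CSTR are evaluated at the outlet concentration: r_P = 2.89×0.8063 = 2.330, r_Q = 2.26×0.8063^2 = 1.469.
Fraction of consumed A going to P: r_P/(r_P+r_Q) = 0.6133.
C_P = 0.6133·C_{A0}·X = 0.6133×1.10×0.267 = 0.180 mol/dm³; Y_P = C_P/C_{A0} = 0.164.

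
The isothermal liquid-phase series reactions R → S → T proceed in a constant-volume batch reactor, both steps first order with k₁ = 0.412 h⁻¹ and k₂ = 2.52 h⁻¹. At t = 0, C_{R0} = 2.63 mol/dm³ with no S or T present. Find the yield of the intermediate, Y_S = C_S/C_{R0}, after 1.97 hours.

For first-order series with pure R initially, C_S(t) = k₁C_{R0}/(k₂−k₁)·(e^(−k₁t) − e^(−k₂t)).
e^(−k₁t) = e^(−0.412×1.97) = e^(−0.8116) = 0.4441; e^(−k₂t) = e^(−4.964) = 0.006982.
C_S = 0.412×2.63/(2.52−0.412) × (0.4441−0.006982) = 0.5140×0.4371 = 0.2247 mol/dm³.
Y_S = C_S/C_{R0} = 0.2247/2.63 = 0.0854.

0.0854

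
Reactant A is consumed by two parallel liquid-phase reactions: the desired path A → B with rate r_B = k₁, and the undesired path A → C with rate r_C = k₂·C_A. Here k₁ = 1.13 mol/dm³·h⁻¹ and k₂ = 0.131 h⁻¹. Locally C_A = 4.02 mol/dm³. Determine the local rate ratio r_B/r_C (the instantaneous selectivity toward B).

2.15

S_{B/C} = r_B/r_C = (k₁)/(k₂·C_A) = (k₁/k₂)·C_A⁻¹.
= (1.13) / (0.131×4.020) = 1.130/0.5266 = 2.15.
The undesired path is higher order in A, so low C_A (CSTR or dilute feed) favours B.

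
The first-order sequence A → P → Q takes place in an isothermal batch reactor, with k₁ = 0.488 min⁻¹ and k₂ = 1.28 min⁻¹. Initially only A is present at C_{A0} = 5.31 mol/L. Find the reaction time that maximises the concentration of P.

1.22 min

Setting dC_P/dt = 0 gives t_opt = ln(k₂/k₁)/(k₂−k₁).
= ln(1.28/0.488)/(1.28−0.488) = ln(2.623)/0.7920 = 0.9643/0.7920 = 1.22 min.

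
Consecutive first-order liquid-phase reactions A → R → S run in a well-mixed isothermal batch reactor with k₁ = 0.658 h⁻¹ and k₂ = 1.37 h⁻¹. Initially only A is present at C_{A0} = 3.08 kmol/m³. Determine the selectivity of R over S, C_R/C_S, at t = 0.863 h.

Solving the coupled first-order balances gives C_R(t) = [k₁/(k₂−k₁)]·C_{A0}·(e^(−k₁t) − e^(−k₂t)).
e^(−k₁t) = e^(−0.658×0.863) = e^(−0.5679) = 0.5667; e^(−k₂t) = e^(−1.182) = 0.3066.
C_R = 0.658×3.08/(1.37−0.658) × (0.5667−0.3066) = 2.846×0.2602 = 0.7406 kmol/m³.
C_A = C_{A0}e^(−k₁t) = 1.746 kmol/m³, so C_S = C_{A0}−C_A−C_R = 0.5939 kmol/m³; C_R/C_S = 1.25.

1.25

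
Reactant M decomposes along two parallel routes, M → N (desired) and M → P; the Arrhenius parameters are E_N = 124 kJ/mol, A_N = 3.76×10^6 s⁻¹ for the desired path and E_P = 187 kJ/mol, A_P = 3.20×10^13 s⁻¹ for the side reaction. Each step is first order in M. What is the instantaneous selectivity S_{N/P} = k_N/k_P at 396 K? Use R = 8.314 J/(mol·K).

24.0

With equal orders, S_{N/P} = k_N/k_P = (A_N/A_P)·exp[(E_P−E_N)/(RT)].
(E_P−E_N)/(RT) = (187−124)×10³/(8.314×396) = 63000/3292 = 19.14.
k_N/k_P = (3.76×10^6/3.20×10^13)·exp(19.14) = 1.175×10^-7 × 2.043×10^8 = 24.0.
Since E_N < E_P, lowering the temperature improves selectivity toward N.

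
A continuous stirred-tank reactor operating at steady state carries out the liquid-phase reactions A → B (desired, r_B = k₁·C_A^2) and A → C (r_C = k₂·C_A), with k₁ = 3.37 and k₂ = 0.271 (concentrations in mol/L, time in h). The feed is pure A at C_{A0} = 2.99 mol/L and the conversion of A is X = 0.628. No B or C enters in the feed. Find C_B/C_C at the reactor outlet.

Exit C_A = C_{A0}(1−X) = 2.99×0.372 = 1.112 mol/L.
A CSTR operates uniformly at the exit composition, giving r_B = 4.169 and r_C = 0.3014 (each k·C_A^n at C_A = 1.112).
Overall selectivity = C_B/C_C = r_Bτ/(r_Cτ) = r_B/r_C = 13.8.

13.8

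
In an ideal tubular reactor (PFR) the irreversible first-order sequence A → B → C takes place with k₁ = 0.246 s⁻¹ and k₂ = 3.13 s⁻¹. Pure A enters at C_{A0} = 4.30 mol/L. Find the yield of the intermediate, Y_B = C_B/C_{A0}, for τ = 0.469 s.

The intermediate concentration in a first-order A→B→C sequence is C_B = k₁C_{A0}(e^(−k₁τ) − e^(−k₂τ))/(k₂−k₁).
e^(−k₁τ) = e^(−0.246×0.469) = e^(−0.1154) = 0.8910; e^(−k₂τ) = e^(−1.468) = 0.2304.
C_B = 0.246×4.30/(3.13−0.246) × (0.8910−0.2304) = 0.3668×0.6606 = 0.2423 mol/L.
Y_B = C_B/C_{A0} = 0.2423/4.30 = 0.0564.

0.0564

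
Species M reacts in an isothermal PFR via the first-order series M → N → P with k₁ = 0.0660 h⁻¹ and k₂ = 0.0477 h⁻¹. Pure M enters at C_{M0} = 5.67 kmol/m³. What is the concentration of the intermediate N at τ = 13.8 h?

2.36 kmol/m³

Solving the coupled first-order balances gives C_N(τ) = [k₁/(k₂−k₁)]·C_{M0}·(e^(−k₁τ) − e^(−k₂τ)).
e^(−k₁τ) = e^(−0.0660×13.8) = e^(−0.9108) = 0.4022; e^(−k₂τ) = e^(−0.6583) = 0.5178.
C_N = 0.0660×5.67/(0.0477−0.0660) × (0.4022−0.5178) = (-20.45)×(-0.1155) = 2.363 kmol/m³.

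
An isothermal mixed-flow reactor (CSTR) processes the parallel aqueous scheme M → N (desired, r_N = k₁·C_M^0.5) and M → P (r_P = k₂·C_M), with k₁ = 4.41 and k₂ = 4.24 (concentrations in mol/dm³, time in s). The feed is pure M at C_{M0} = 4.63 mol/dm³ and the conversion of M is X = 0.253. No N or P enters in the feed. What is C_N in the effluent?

Exit C_M = C_{M0}(1−X) = 4.63×0.747 = 3.459 mol/dm³.
In a CSTR the entire volume is at exit conditions, so r_N = 4.41×3.459^0.5 = 8.201 and r_P = 4.24×3.459 = 14.66.
Fraction of consumed M going to N: r_N/(r_N+r_P) = 0.3587.
C_N = 0.3587·C_{M0}·X = 0.3587×4.63×0.253 = 0.420 mol/dm³.

0.420 mol/dm³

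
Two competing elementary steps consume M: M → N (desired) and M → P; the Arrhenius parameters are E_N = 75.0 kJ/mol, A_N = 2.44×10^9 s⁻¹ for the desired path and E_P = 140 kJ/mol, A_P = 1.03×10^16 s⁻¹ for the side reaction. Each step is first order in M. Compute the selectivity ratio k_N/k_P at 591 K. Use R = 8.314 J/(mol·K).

Since both paths have the same order in M, the concentration cancels and S_{N/P} = k_N/k_P = (A_N/A_P)·exp[(E_P−E_N)/(RT)].
(E_P−E_N)/(RT) = (140−75.0)×10³/(8.314×591) = 65000/4914 = 13.23.
k_N/k_P = (2.44×10^9/1.03×10^16)·exp(13.23) = 2.369×10^-7 × 5.561×10^5 = 0.132.

0.132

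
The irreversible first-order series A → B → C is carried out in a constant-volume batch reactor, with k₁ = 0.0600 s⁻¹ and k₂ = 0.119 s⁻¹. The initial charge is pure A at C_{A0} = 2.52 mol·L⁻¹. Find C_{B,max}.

0.633 mol·L⁻¹

Evaluating C_B at t_opt = ln(k₂/k₁)/(k₂−k₁) gives C_{B,max}/C_{A0} = (k₁/k₂)^[k₂/(k₂−k₁)].
= (0.0600/0.119)^(0.119/(0.119−0.0600)) = (0.5042)^(2.017) = 0.2513.
C_{B,max} = 0.2513×2.52 = 0.633 mol·L⁻¹.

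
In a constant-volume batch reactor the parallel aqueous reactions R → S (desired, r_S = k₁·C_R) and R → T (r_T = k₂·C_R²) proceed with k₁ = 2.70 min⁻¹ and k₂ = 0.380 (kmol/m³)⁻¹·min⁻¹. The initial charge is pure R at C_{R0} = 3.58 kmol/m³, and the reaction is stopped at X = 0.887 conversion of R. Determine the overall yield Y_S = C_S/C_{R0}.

0.700

C_R = C_{R0}(1−X) = 0.4045 kmol/m³.
Along a PFR/batch, dC_S/dC_R = −r_S/(r_S+r_T) = −k₁/(k₁+k₂·C_R).
Integrating from C_{R0} to C_R: C_S = (2.70/0.380)·ln[(2.70+0.380·3.58)/(2.70+0.380·0.405)] = 7.105·ln(4.060/2.854) = 2.506 kmol/m³.
Y_S = C_S/C_{R0} = 2.506/3.58 = 0.700.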